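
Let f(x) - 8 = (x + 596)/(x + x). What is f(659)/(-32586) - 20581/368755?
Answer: -296090296811/5279139355580 ≈ -0.056087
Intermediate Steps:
f(x) = 8 + (596 + x)/(2*x) (f(x) = 8 + (x + 596)/(x + x) = 8 + (596 + x)/((2*x)) = 8 + (596 + x)*(1/(2*x)) = 8 + (596 + x)/(2*x))
f(659)/(-32586) - 20581/368755 = (17/2 + 298/659)/(-32586) - 20581/368755 = (17/2 + 298*(1/659))*(-1/32586) - 20581*1/368755 = (17/2 + 298/659)*(-1/32586) - 20581/368755 = (11799/1318)*(-1/32586) - 20581/368755 = -3933/14316116 - 20581/368755 = -296090296811/5279139355580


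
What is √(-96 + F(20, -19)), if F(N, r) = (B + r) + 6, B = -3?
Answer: 4*I*√7 ≈ 10.583*I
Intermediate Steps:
F(N, r) = 3 + r (F(N, r) = (-3 + r) + 6 = 3 + r)
√(-96 + F(20, -19)) = √(-96 + (3 - 19)) = √(-96 - 16) = √(-112) = 4*I*√7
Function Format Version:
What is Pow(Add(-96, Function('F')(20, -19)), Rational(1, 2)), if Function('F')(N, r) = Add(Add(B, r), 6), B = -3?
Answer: Mul(4, I, Pow(7, Rational(1, 2))) ≈ Mul(10.583, I)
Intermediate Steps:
Function('F')(N, r) = Add(3, r) (Function('F')(N, r) = Add(Add(-3, r), 6) = Add(3, r))
Pow(Add(-96, Function('F')(20, -19)), Rational(1, 2)) = Pow(Add(-96, Add(3, -19)), Rational(1, 2)) = Pow(Add(-96, -16), Rational(1, 2)) = Pow(-112, Rational(1, 2)) = Mul(4, I, Pow(7, Rational(1, 2)))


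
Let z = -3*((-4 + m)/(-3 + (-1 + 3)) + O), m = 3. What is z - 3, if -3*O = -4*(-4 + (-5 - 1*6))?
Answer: 54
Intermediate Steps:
O = -20 (O = -(-4)*(-4 + (-5 - 1*6))/3 = -(-4)*(-4 + (-5 - 6))/3 = -(-4)*(-4 - 11)/3 = -(-4)*(-15)/3 = -⅓*60 = -20)
z = 57 (z = -3*((-4 + 3)/(-3 + (-1 + 3)) - 20) = -3*(-1/(-3 + 2) - 20) = -3*(-1/(-1) - 20) = -3*(-1*(-1) - 20) = -3*(1 - 20) = -3*(-19) = 57)
z - 3 = 57 - 3 = 54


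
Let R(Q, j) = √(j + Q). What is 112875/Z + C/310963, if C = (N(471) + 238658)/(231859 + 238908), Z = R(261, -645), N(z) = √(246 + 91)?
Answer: 238658/146391118621 + √337/146391118621 - 37625*I*√6/16 ≈ 1.6304e-6 - 5760.1*I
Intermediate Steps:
N(z) = √337
R(Q, j) = √(Q + j)
Z = 8*I*√6 (Z = √(261 - 645) = √(-384) = 8*I*√6 ≈ 19.596*I)
C = 238658/470767 + √337/470767 (C = (√337 + 238658)/(231859 + 238908) = (238658 + √337)/470767 = (238658 + √337)*(1/470767) = 238658/470767 + √337/470767 ≈ 0.50699)
112875/Z + C/310963 = 112875/((8*I*√6)) + (238658/470767 + √337/470767)/310963 = 112875*(-I*√6/48) + (238658/470767 + √337/470767)*(1/310963) = -37625*I*√6/16 + (238658/146391118621 + √337/146391118621) = 238658/146391118621 + √337/146391118621 - 37625*I*√6/16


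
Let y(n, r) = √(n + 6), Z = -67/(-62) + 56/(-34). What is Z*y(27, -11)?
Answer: -597*√33/1054 ≈ -3.2538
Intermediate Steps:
Z = -597/1054 (Z = -67*(-1/62) + 56*(-1/34) = 67/62 - 28/17 = -597/1054 ≈ -0.56641)
y(n, r) = √(6 + n)
Z*y(27, -11) = -597*√(6 + 27)/1054 = -597*√33/1054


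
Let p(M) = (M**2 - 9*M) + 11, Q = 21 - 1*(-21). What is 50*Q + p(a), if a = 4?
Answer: 2091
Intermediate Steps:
Q = 42 (Q = 21 + 21 = 42)
p(M) = 11 + M**2 - 9*M
50*Q + p(a) = 50*42 + (11 + 4**2 - 9*4) = 2100 + (11 + 16 - 36) = 2100 - 9 = 2091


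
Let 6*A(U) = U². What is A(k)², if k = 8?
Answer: 1024/9 ≈ 113.78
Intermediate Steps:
A(U) = U²/6
A(k)² = ((⅙)*8²)² = ((⅙)*64)² = (32/3)² = 1024/9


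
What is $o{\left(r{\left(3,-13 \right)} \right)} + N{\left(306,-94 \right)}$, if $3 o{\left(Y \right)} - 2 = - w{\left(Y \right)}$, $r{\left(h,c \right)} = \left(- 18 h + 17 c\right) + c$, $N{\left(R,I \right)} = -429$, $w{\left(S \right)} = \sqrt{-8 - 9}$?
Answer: $- \frac{1285}{3} - \frac{i \sqrt{17}}{3} \approx -428.33 - 1.3744 i$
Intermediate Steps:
$w{\left(S \right)} = i \sqrt{17}$ ($w{\left(S \right)} = \sqrt{-17} = i \sqrt{17}$)
$r{\left(h,c \right)} = - 18 h + 18 c$
$o{\left(Y \right)} = \frac{2}{3} - \frac{i \sqrt{17}}{3}$ ($o{\left(Y \right)} = \frac{2}{3} + \frac{\left(-1\right) i \sqrt{17}}{3} = \frac{2}{3} - \frac{i \sqrt{17}}{3}$)
$o{\left(r{\left(3,-13 \right)} \right)} + N{\left(306,-94 \right)} = \left(\frac{2}{3} - \frac{i \sqrt{17}}{3}\right) - 429 = - \frac{1285}{3} - \frac{i \sqrt{17}}{3}$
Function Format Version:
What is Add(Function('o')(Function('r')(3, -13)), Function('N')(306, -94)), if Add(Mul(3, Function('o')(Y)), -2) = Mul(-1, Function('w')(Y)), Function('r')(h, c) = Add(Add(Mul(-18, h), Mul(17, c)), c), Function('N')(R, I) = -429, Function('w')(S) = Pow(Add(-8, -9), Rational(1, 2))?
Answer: Add(Rational(-1285, 3), Mul(Rational(-1, 3), I, Pow(17, Rational(1, 2)))) ≈ Add(-428.33, Mul(-1.3744, I))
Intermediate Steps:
Function('w')(S) = Mul(I, Pow(17, Rational(1, 2))) (Function('w')(S) = Pow(-17, Rational(1, 2)) = Mul(I, Pow(17, Rational(1, 2))))
Function('r')(h, c) = Add(Mul(-18, h), Mul(18, c))
Function('o')(Y) = Add(Rational(2, 3), Mul(Rational(-1, 3), I, Pow(17, Rational(1, 2)))) (Function('o')(Y) = Add(Rational(2, 3), Mul(Rational(1, 3), Mul(-1, Mul(I, Pow(17, Rational(1, 2)))))) = Add(Rational(2, 3), Mul(Rational(1, 3), Mul(-1, I, Pow(17, Rational(1, 2))))) = Add(Rational(2, 3), Mul(Rational(-1, 3), I, Pow(17, Rational(1, 2)))))
Add(Function('o')(Function('r')(3, -13)), Function('N')(306, -94)) = Add(Add(Rational(2, 3), Mul(Rational(-1, 3), I, Pow(17, Rational(1, 2)))), -429) = Add(Rational(-1285, 3), Mul(Rational(-1, 3), I, Pow(17, Rational(1, 2))))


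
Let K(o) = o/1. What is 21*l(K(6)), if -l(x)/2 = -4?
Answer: 168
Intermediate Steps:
K(o) = o (K(o) = o*1 = o)
l(x) = 8 (l(x) = -2*(-4) = 8)
21*l(K(6)) = 21*8 = 168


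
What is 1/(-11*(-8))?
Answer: 1/88 ≈ 0.011364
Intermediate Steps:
1/(-11*(-8)) = 1/88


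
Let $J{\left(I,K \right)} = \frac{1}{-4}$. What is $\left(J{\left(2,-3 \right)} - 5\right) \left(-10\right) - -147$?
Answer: $\frac{399}{2} \approx 199.5$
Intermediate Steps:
$J{\left(I,K \right)} = - \frac{1}{4}$
$\left(J{\left(2,-3 \right)} - 5\right) \left(-10\right) - -147 = \left(- \frac{1}{4} - 5\right) \left(-10\right) - -147 = \left(- \frac{21}{4}\right) \left(-10\right) + 147 = \frac{105}{2} + 147 = \frac{399}{2}$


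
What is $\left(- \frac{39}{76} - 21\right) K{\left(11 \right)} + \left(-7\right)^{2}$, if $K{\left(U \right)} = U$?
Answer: $- \frac{14261}{76} \approx -187.64$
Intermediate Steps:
$\left(- \frac{39}{76} - 21\right) K{\left(11 \right)} + \left(-7\right)^{2} = \left(- \frac{39}{76} - 21\right) 11 + \left(-7\right)^{2} = \left(\left(-39\right) \frac{1}{76} - 21\right) 11 + 49 = \left(- \frac{39}{76} - 21\right) 11 + 49 = \left(- \frac{1635}{76}\right) 11 + 49 = - \frac{17985}{76} + 49 = - \frac{14261}{76}$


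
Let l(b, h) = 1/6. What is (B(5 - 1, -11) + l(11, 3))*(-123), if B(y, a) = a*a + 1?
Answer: -30053/2 ≈ -15027.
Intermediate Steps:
l(b, h) = 1/6
B(y, a) = 1 + a**2 (B(y, a) = a**2 + 1 = 1 + a**2)
(B(5 - 1, -11) + l(11, 3))*(-123) = ((1 + (-11)**2) + 1/6)*(-123) = ((1 + 121) + 1/6)*(-123) = (122 + 1/6)*(-123) = (733/6)*(-123) = -30053/2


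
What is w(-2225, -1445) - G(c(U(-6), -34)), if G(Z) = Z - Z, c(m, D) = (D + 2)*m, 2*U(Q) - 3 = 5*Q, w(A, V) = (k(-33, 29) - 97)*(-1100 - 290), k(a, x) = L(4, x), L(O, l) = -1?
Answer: 136220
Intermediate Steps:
k(a, x) = -1
w(A, V) = 136220 (w(A, V) = (-1 - 97)*(-1100 - 290) = -98*(-1390) = 136220)
U(Q) = 3/2 + 5*Q/2 (U(Q) = 3/2 + (5*Q)/2 = 3/2 + 5*Q/2)
c(m, D) = m*(2 + D) (c(m, D) = (2 + D)*m = m*(2 + D))
G(Z) = 0
w(-2225, -1445) - G(c(U(-6), -34)) = 136220 - 1*0 = 136220 + 0 = 136220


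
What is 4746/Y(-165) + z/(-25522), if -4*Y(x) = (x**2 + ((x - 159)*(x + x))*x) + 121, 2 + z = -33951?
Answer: 299274033155/224778047494 ≈ 1.3314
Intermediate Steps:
z = -33953 (z = -2 - 33951 = -33953)
Y(x) = -121/4 - x**2/4 - x**2*(-159 + x)/2 (Y(x) = -((x**2 + ((x - 159)*(x + x))*x) + 121)/4 = -((x**2 + ((-159 + x)*(2*x))*x) + 121)/4 = -((x**2 + (2*x*(-159 + x))*x) + 121)/4 = -((x**2 + 2*x**2*(-159 + x)) + 121)/4 = -(121 + x**2 + 2*x**2*(-159 + x))/4 = -121/4 - x**2/4 - x**2*(-159 + x)/2)
4746/Y(-165) + z/(-25522) = 4746/(-121/4 - 1/2*(-165)**3 + (317/4)*(-165)**2) - 33953/(-25522) = 4746/(-121/4 - 1/2*(-4492125) + (317/4)*27225) - 33953*(-1/25522) = 4746/(-121/4 + 4492125/2 + 8630325/4) + 33953/25522 = 4746/(8807227/2) + 33953/25522 = 4746*(2/8807227) + 33953/25522 = 9492/8807227 + 33953/25522 = 299274033155/224778047494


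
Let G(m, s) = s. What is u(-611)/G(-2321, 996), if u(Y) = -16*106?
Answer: -424/249 ≈ -1.7028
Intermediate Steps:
u(Y) = -1696
u(-611)/G(-2321, 996) = -1696/996 = -1696*1/996 = -424/249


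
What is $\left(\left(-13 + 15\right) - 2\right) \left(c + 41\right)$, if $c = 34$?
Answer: $0$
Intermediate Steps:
$\left(\left(-13 + 15\right) - 2\right) \left(c + 41\right) = \left(\left(-13 + 15\right) - 2\right) \left(34 + 41\right) = \left(2 - 2\right) 75 = 0 \cdot 75 = 0$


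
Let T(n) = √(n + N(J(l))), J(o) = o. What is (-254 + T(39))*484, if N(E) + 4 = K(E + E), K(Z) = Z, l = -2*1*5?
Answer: -122936 + 484*√15 ≈ -1.2106e+5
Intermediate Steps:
l = -10 (l = -2*5 = -10)
N(E) = -4 + 2*E (N(E) = -4 + (E + E) = -4 + 2*E)
T(n) = √(-24 + n) (T(n) = √(n + (-4 + 2*(-10))) = √(n + (-4 - 20)) = √(n - 24) = √(-24 + n))
(-254 + T(39))*484 = (-254 + √(-24 + 39))*484 = (-254 + √15)*484 = -122936 + 484*√15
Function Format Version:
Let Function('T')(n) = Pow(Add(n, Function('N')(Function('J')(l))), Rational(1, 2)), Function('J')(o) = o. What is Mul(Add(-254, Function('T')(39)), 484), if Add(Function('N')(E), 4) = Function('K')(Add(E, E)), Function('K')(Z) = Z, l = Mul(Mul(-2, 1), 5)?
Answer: Add(-122936, Mul(484, Pow(15, Rational(1, 2)))) ≈ -1.2106e+5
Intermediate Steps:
l = -10 (l = Mul(-2, 5) = -10)
Function('N')(E) = Add(-4, Mul(2, E)) (Function('N')(E) = Add(-4, Add(E, E)) = Add(-4, Mul(2, E)))
Function('T')(n) = Pow(Add(-24, n), Rational(1, 2)) (Function('T')(n) = Pow(Add(n, Add(-4, Mul(2, -10))), Rational(1, 2)) = Pow(Add(n, Add(-4, -20)), Rational(1, 2)) = Pow(Add(n, -24), Rational(1, 2)) = Pow(Add(-24, n), Rational(1, 2)))
Mul(Add(-254, Function('T')(39)), 484) = Mul(Add(-254, Pow(Add(-24, 39), Rational(1, 2))), 484) = Mul(Add(-254, Pow(15, Rational(1, 2))), 484) = Add(-122936, Mul(484, Pow(15, Rational(1, 2))))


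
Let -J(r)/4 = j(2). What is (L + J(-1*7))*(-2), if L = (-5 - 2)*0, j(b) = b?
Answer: 16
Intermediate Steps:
J(r) = -8 (J(r) = -4*2 = -8)
L = 0 (L = -7*0 = 0)
(L + J(-1*7))*(-2) = (0 - 8)*(-2) = -8*(-2) = 16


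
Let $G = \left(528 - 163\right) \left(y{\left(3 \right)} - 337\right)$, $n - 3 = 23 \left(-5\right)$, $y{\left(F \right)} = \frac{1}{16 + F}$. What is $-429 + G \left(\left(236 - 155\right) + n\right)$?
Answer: $\frac{72430479}{19} \approx 3.8121 \cdot 10^{6}$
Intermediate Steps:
$n = -112$ ($n = 3 + 23 \left(-5\right) = 3 - 115 = -112$)
$G = - \frac{2336730}{19}$ ($G = \left(528 - 163\right) \left(\frac{1}{16 + 3} - 337\right) = 365 \left(\frac{1}{19} - 337\right) = 365 \left(- \frac{6402}{19}\right) = - \frac{2336730}{19} \approx -1.2299 \cdot 10^{5}$)
$-429 + G \left(\left(236 - 155\right) + n\right) = -429 - \frac{2336730 \left(\left(236 - 155\right) - 112\right)}{19} = -429 - \frac{2336730 \left(81 - 112\right)}{19} = -429 - - \frac{72438630}{19} = -429 + \frac{72438630}{19} = \frac{72430479}{19}$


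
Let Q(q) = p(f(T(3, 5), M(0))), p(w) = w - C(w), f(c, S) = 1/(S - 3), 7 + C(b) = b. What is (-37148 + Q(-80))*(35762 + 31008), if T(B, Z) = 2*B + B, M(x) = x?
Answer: -2479904570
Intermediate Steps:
T(B, Z) = 3*B
C(b) = -7 + b
f(c, S) = 1/(-3 + S)
p(w) = 7 (p(w) = w - (-7 + w) = w + (7 - w) = 7)
Q(q) = 7
(-37148 + Q(-80))*(35762 + 31008) = (-37148 + 7)*(35762 + 31008) = -37141*66770 = -2479904570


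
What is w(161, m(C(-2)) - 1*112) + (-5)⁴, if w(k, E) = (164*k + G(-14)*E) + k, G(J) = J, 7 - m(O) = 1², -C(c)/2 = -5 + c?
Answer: 28674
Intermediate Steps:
C(c) = 10 - 2*c (C(c) = -2*(-5 + c) = 10 - 2*c)
m(O) = 6 (m(O) = 7 - 1*1² = 7 - 1*1 = 7 - 1 = 6)
w(k, E) = -14*E + 165*k (w(k, E) = (164*k - 14*E) + k = (-14*E + 164*k) + k = -14*E + 165*k)
w(161, m(C(-2)) - 1*112) + (-5)⁴ = (-14*(6 - 1*112) + 165*161) + (-5)⁴ = (-14*(6 - 112) + 26565) + 625 = (-14*(-106) + 26565) + 625 = (1484 + 26565) + 625 = 28049 + 625 = 28674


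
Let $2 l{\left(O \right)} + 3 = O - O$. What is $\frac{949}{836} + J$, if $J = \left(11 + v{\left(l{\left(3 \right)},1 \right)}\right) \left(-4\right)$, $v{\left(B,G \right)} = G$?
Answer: $- \frac{39179}{836} \approx -46.865$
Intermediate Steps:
$l{\left(O \right)} = - \frac{3}{2}$ ($l{\left(O \right)} = - \frac{3}{2} + \frac{O - O}{2} = - \frac{3}{2} + \frac{1}{2} \cdot 0 = - \frac{3}{2} + 0 = - \frac{3}{2}$)
$J = -48$ ($J = \left(11 + 1\right) \left(-4\right) = 12 \left(-4\right) = -48$)
$\frac{949}{836} + J = \frac{949}{836} - 48 = - \frac{39179}{836}$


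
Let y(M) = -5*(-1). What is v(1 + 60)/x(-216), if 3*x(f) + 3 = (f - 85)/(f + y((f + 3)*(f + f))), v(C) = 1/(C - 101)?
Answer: 633/13280 ≈ 0.047666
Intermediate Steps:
y(M) = 5
v(C) = 1/(-101 + C)
x(f) = -1 + (-85 + f)/(3*(5 + f)) (x(f) = -1 + ((f - 85)/(f + 5))/3 = -1 + ((-85 + f)/(5 + f))/3 = -1 + (-85 + f)/(3*(5 + f)))
v(1 + 60)/x(-216) = 1/((-101 + (1 + 60))*((2*(-50 - 1*(-216))/(3*(5 - 216))))) = 1/((-101 + 61)*(((2/3)*(-50 + 216)/(-211)))) = 1/((-40)*(((2/3)*(-1/211)*166))) = -1/(40*(-332/633)) = -1/40*(-633/332) = 633/13280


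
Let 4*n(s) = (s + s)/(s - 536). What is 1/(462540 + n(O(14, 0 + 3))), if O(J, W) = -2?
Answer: 538/248846521 ≈ 2.1620e-6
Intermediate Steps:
n(s) = s/(2*(-536 + s)) (n(s) = ((s + s)/(s - 536))/4 = ((2*s)/(-536 + s))/4 = (2*s/(-536 + s))/4 = s/(2*(-536 + s)))
1/(462540 + n(O(14, 0 + 3))) = 1/(462540 + (½)*(-2)/(-536 - 2)) = 1/(462540 + (½)*(-2)/(-538)) = 1/(462540 + (½)*(-2)*(-1/538)) = 1/(462540 + 1/538) = 1/(248846521/538) = 538/248846521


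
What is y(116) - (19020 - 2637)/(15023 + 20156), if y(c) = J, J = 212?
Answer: 58595/277 ≈ 211.53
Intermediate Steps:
y(c) = 212
y(116) - (19020 - 2637)/(15023 + 20156) = 212 - (19020 - 2637)/(15023 + 20156) = 212 - 16383/35179 = 212 - 1*129/277 = 212 - 129/277 = 58595/277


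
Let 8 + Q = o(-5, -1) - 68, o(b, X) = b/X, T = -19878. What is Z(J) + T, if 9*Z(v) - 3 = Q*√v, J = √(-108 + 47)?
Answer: -59633/3 - 71*61^(¼)*√I/9 ≈ -19893.0 - 15.59*I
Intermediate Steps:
J = I*√61 (J = √(-61) = I*√61 ≈ 7.8102*I)
Q = -71 (Q = -8 + (-5/(-1) - 68) = -8 + (-5*(-1) - 68) = -8 + (5 - 68) = -8 - 63 = -71)
Z(v) = ⅓ - 71*√v/9 (Z(v) = ⅓ + (-71*√v)/9 = ⅓ - 71*√v/9)
Z(J) + T = (⅓ - 71*61^(¼)*√I/9) - 19878 = -59633/3 - 71*61^(¼)*√I/9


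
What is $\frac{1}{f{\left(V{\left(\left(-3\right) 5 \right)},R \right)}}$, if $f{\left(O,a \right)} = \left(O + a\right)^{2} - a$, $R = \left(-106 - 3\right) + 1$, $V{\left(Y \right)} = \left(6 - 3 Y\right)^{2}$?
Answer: $\frac{1}{6215157} \approx 1.609 \cdot 10^{-7}$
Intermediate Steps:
$R = -108$ ($R = -109 + 1 = -108$)
$\frac{1}{f{\left(V{\left(\left(-3\right) 5 \right)},R \right)}} = \frac{1}{\left(9 \left(-2 - 15\right)^{2} - 108\right)^{2} - -108} = \frac{1}{\left(9 \left(-2 - 15\right)^{2} - 108\right)^{2} + 108} = \frac{1}{\left(9 \left(-17\right)^{2} - 108\right)^{2} + 108} = \frac{1}{\left(9 \cdot 289 - 108\right)^{2} + 108} = \frac{1}{\left(2601 - 108\right)^{2} + 108} = \frac{1}{2493^{2} + 108} = \frac{1}{6215049 + 108} = \frac{1}{6215157}$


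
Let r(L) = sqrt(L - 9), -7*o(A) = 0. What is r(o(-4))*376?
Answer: 1128*I ≈ 1128.0*I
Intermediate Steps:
o(A) = 0 (o(A) = -1/7*0 = 0)
r(L) = sqrt(-9 + L)
r(o(-4))*376 = sqrt(-9 + 0)*376 = sqrt(-9)*376 = (3*I)*376 = 1128*I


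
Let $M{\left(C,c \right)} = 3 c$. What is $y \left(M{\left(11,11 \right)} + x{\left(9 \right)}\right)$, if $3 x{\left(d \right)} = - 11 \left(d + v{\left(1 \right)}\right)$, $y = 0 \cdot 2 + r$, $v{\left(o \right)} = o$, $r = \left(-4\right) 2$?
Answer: $\frac{88}{3} \approx 29.333$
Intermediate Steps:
$r = -8$
$y = -8$ ($y = 0 \cdot 2 - 8 = 0 - 8 = -8$)
$x{\left(d \right)} = - \frac{11}{3} - \frac{11 d}{3}$ ($x{\left(d \right)} = \frac{\left(-11\right) \left(d + 1\right)}{3} = \frac{\left(-11\right) \left(1 + d\right)}{3} = \frac{-11 - 11 d}{3} = - \frac{11}{3} - \frac{11 d}{3}$)
$y \left(M{\left(11,11 \right)} + x{\left(9 \right)}\right) = - 8 \left(3 \cdot 11 - \frac{110}{3}\right) = - 8 \left(33 - \frac{110}{3}\right) = \left(-8\right) \left(- \frac{11}{3}\right) = \frac{88}{3}$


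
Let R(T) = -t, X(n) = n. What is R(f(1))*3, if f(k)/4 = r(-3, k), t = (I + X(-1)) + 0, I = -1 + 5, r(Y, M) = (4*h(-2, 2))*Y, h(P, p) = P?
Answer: -9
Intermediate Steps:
r(Y, M) = -8*Y (r(Y, M) = (4*(-2))*Y = -8*Y)
I = 4
t = 3 (t = (4 - 1) + 0 = 3 + 0 = 3)
f(k) = 96 (f(k) = 4*(-8*(-3)) = 4*24 = 96)
R(T) = -3 (R(T) = -1*3 = -3)
R(f(1))*3 = -3*3 = -9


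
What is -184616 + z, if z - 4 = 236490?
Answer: 51878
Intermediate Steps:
z = 236494 (z = 4 + 236490 = 236494)
-184616 + z = -184616 + 236494 = 51878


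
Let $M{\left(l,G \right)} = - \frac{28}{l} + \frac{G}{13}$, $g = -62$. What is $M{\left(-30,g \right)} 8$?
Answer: $- \frac{5984}{195} \approx -30.687$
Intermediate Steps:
$M{\left(l,G \right)} = - \frac{28}{l} + \frac{G}{13}$ ($M{\left(l,G \right)} = - \frac{28}{l} + G \frac{1}{13} = - \frac{28}{l} + \frac{G}{13}$)
$M{\left(-30,g \right)} 8 = \left(- \frac{28}{-30} + \frac{1}{13} \left(-62\right)\right) 8 = \left(\left(-28\right) \left(- \frac{1}{30}\right) - \frac{62}{13}\right) 8 = \left(\frac{14}{15} - \frac{62}{13}\right) 8 = \left(- \frac{748}{195}\right) 8 = - \frac{5984}{195}$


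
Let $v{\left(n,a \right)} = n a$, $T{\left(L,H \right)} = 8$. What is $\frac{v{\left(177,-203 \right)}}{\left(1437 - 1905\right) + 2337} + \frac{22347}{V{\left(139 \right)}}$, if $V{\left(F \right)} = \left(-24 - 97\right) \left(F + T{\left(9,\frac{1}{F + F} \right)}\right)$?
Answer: $- \frac{10807480}{527681} \approx -20.481$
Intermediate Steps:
$V{\left(F \right)} = -968 - 121 F$ ($V{\left(F \right)} = \left(-24 - 97\right) \left(F + 8\right) = - 121 \left(8 + F\right) = -968 - 121 F$)
$v{\left(n,a \right)} = a n$
$\frac{v{\left(177,-203 \right)}}{\left(1437 - 1905\right) + 2337} + \frac{22347}{V{\left(139 \right)}} = \frac{\left(-203\right) 177}{\left(1437 - 1905\right) + 2337} + \frac{22347}{-968 - 16819} = - \frac{35931}{-468 + 2337} + \frac{22347}{-968 - 16819} = - \frac{35931}{1869} + \frac{22347}{-17787} = \left(-35931\right) \frac{1}{1869} + 22347 \left(- \frac{1}{17787}\right) = - \frac{1711}{89} - \frac{7449}{5929} = - \frac{10807480}{527681}$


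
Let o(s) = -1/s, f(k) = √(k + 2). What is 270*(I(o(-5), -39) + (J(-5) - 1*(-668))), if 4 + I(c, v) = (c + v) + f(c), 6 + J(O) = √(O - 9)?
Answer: 167184 + 54*√55 + 270*I*√14 ≈ 1.6758e+5 + 1010.2*I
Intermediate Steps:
J(O) = -6 + √(-9 + O) (J(O) = -6 + √(O - 9) = -6 + √(-9 + O))
f(k) = √(2 + k)
I(c, v) = -4 + c + v + √(2 + c) (I(c, v) = -4 + ((c + v) + √(2 + c)) = -4 + (c + v + √(2 + c)) = -4 + c + v + √(2 + c))
270*(I(o(-5), -39) + (J(-5) - 1*(-668))) = 270*((-4 - 1/(-5) - 39 + √(2 - 1/(-5))) + ((-6 + √(-9 - 5)) - 1*(-668))) = 270*((-4 - 1*(-⅕) - 39 + √(2 - 1*(-⅕))) + ((-6 + √(-14)) + 668)) = 270*((-4 + ⅕ - 39 + √(2 + ⅕)) + ((-6 + I*√14) + 668)) = 270*((-4 + ⅕ - 39 + √(11/5)) + (662 + I*√14)) = 270*((-4 + ⅕ - 39 + √55/5) + (662 + I*√14)) = 270*((-214/5 + √55/5) + (662 + I*√14)) = 270*(3096/5 + √55/5 + I*√14) = 167184 + 54*√55 + 270*I*√14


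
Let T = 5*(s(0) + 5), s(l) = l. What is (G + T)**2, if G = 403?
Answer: 183184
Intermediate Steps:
T = 25 (T = 5*(0 + 5) = 5*5 = 25)
(G + T)**2 = (403 + 25)**2 = 428**2 = 183184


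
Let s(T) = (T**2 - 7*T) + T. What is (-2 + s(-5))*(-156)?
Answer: -8268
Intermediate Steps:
s(T) = T**2 - 6*T
(-2 + s(-5))*(-156) = (-2 - 5*(-6 - 5))*(-156) = (-2 - 5*(-11))*(-156) = (-2 + 55)*(-156) = 53*(-156) = -8268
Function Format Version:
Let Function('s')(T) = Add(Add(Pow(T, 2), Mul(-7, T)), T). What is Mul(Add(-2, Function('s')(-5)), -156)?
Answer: -8268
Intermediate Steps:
Function('s')(T) = Add(Pow(T, 2), Mul(-6, T))
Mul(Add(-2, Function('s')(-5)), -156) = Mul(Add(-2, Mul(-5, Add(-6, -5))), -156) = Mul(Add(-2, Mul(-5, -11)), -156) = Mul(Add(-2, 55), -156) = Mul(53, -156) = -8268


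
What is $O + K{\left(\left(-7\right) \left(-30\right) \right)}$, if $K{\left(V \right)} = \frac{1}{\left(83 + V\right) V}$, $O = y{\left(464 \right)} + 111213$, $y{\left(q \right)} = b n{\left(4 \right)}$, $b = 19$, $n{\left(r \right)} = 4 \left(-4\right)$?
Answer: $\frac{6824230771}{61530} \approx 1.1091 \cdot 10^{5}$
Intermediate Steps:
$n{\left(r \right)} = -16$
$y{\left(q \right)} = -304$ ($y{\left(q \right)} = 19 \left(-16\right) = -304$)
$O = 110909$ ($O = -304 + 111213 = 110909$)
$K{\left(V \right)} = \frac{1}{V \left(83 + V\right)}$
$O + K{\left(\left(-7\right) \left(-30\right) \right)} = 110909 + \frac{1}{\left(-7\right) \left(-30\right) \left(83 - -210\right)} = 110909 + \frac{1}{210 \left(83 + 210\right)} = 110909 + \frac{1}{210 \cdot 293} = 110909 + \frac{1}{210} \cdot \frac{1}{293} = 110909 + \frac{1}{61530} = \frac{6824230771}{61530}$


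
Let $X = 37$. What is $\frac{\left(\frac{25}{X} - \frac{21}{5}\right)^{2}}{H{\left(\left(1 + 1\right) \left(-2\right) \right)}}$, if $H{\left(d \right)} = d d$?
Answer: $\frac{26569}{34225} \approx 0.7763$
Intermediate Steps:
$H{\left(d \right)} = d^{2}$
$\frac{\left(\frac{25}{X} - \frac{21}{5}\right)^{2}}{H{\left(\left(1 + 1\right) \left(-2\right) \right)}} = \frac{\left(\frac{25}{37} - \frac{21}{5}\right)^{2}}{\left(\left(1 + 1\right) \left(-2\right)\right)^{2}} = \frac{\left(25 \cdot \frac{1}{37} - \frac{21}{5}\right)^{2}}{\left(2 \left(-2\right)\right)^{2}} = \frac{\left(\frac{25}{37} - \frac{21}{5}\right)^{2}}{\left(-4\right)^{2}} = \frac{\left(- \frac{652}{185}\right)^{2}}{16} = \frac{425104}{34225} \cdot \frac{1}{16} = \frac{26569}{34225}$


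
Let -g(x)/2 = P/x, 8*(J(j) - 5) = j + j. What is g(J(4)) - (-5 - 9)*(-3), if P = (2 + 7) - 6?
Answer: -43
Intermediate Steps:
P = 3 (P = 9 - 6 = 3)
J(j) = 5 + j/4 (J(j) = 5 + (j + j)/8 = 5 + (2*j)/8 = 5 + j/4)
g(x) = -6/x
g(J(4)) - (-5 - 9)*(-3) = -6/(5 + (¼)*4) - (-5 - 9)*(-3) = -6/(5 + 1) - (-14)*(-3) = -6/6 - 1*42 = -6*⅙ - 42 = -1 - 42 = -43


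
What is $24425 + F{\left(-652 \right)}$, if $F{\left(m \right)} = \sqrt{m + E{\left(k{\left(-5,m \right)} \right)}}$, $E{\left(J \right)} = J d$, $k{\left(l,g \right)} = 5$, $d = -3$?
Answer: $24425 + i \sqrt{667} \approx 24425.0 + 25.826 i$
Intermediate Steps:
$E{\left(J \right)} = - 3 J$ ($E{\left(J \right)} = J \left(-3\right) = - 3 J$)
$F{\left(m \right)} = \sqrt{-15 + m}$ ($F{\left(m \right)} = \sqrt{m - 15} = \sqrt{-15 + m}$)
$24425 + F{\left(-652 \right)} = 24425 + \sqrt{-15 - 652} = 24425 + \sqrt{-667} = 24425 + i \sqrt{667}$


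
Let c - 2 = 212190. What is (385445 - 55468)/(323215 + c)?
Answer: 329977/535407 ≈ 0.61631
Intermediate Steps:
c = 212192 (c = 2 + 212190 = 212192)
(385445 - 55468)/(323215 + c) = (385445 - 55468)/(323215 + 212192) = 329977/535407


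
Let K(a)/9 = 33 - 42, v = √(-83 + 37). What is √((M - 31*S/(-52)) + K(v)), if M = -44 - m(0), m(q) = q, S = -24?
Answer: I*√23543/13 ≈ 11.803*I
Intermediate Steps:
v = I*√46 (v = √(-46) = I*√46 ≈ 6.7823*I)
K(a) = -81 (K(a) = 9*(33 - 42) = 9*(-9) = -81)
M = -44 (M = -44 - 1*0 = -44 + 0 = -44)
√((M - 31*S/(-52)) + K(v)) = √((-44 - (-744)/(-52)) - 81) = √((-44 - (-744)*(-1)/52) - 81) = √((-44 - 31*6/13) - 81) = √((-44 - 186/13) - 81) = √(-758/13 - 81) = √(-1811/13) = I*√23543/13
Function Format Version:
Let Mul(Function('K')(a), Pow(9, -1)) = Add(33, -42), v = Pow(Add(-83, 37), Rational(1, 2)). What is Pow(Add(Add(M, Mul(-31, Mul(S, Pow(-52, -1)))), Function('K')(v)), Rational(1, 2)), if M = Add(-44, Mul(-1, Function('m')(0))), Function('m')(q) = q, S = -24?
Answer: Mul(Rational(1, 13), I, Pow(23543, Rational(1, 2))) ≈ Mul(11.803, I)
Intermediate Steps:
v = Mul(I, Pow(46, Rational(1, 2))) (v = Pow(-46, Rational(1, 2)) = Mul(I, Pow(46, Rational(1, 2))) ≈ Mul(6.7823, I))
Function('K')(a) = -81 (Function('K')(a) = Mul(9, Add(33, -42)) = Mul(9, -9) = -81)
M = -44 (M = Add(-44, Mul(-1, 0)) = Add(-44, 0) = -44)
Pow(Add(Add(M, Mul(-31, Mul(S, Pow(-52, -1)))), Function('K')(v)), Rational(1, 2)) = Pow(Add(Add(-44, Mul(-31, Mul(-24, Pow(-52, -1)))), -81), Rational(1, 2)) = Pow(Add(Add(-44, Mul(-31, Mul(-24, Rational(-1, 52)))), -81), Rational(1, 2)) = Pow(Add(Add(-44, Mul(-31, Rational(6, 13))), -81), Rational(1, 2)) = Pow(Add(Add(-44, Rational(-186, 13)), -81), Rational(1, 2)) = Pow(Add(Rational(-758, 13), -81), Rational(1, 2)) = Pow(Rational(-1811, 13), Rational(1, 2)) = Mul(Rational(1, 13), I, Pow(23543, Rational(1, 2)))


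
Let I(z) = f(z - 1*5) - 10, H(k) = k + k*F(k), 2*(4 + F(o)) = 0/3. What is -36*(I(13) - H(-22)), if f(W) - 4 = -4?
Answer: 2736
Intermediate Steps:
f(W) = 0 (f(W) = 4 - 4 = 0)
F(o) = -4 (F(o) = -4 + (0/3)/2 = -4 + (0*(⅓))/2 = -4 + (½)*0 = -4 + 0 = -4)
H(k) = -3*k (H(k) = k + k*(-4) = k - 4*k = -3*k)
I(z) = -10 (I(z) = 0 - 10 = -10)
-36*(I(13) - H(-22)) = -36*(-10 - (-3)*(-22)) = -36*(-10 - 1*66) = -36*(-10 - 66) = -36*(-76) = 2736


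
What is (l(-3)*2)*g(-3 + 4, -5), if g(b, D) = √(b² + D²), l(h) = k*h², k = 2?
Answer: 36*√26 ≈ 183.56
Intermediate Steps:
l(h) = 2*h²
g(b, D) = √(D² + b²)
(l(-3)*2)*g(-3 + 4, -5) = ((2*(-3)²)*2)*√((-5)² + (-3 + 4)²) = ((2*9)*2)*√(25 + 1²) = (18*2)*√(25 + 1) = 36*√26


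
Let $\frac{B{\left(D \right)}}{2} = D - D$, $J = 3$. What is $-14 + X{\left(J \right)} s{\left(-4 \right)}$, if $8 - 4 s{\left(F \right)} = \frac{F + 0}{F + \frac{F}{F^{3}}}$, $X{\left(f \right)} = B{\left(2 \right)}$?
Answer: $-14$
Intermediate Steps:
$B{\left(D \right)} = 0$ ($B{\left(D \right)} = 2 \left(D - D\right) = 2 \cdot 0 = 0$)
$X{\left(f \right)} = 0$
$s{\left(F \right)} = 2 - \frac{F}{4 \left(F + \frac{1}{F^{2}}\right)}$ ($s{\left(F \right)} = 2 - \frac{\left(F + 0\right) \frac{1}{F + \frac{F}{F^{3}}}}{4} = 2 - \frac{F \frac{1}{F + \frac{F}{F^{3}}}}{4} = 2 - \frac{F \frac{1}{F + \frac{1}{F^{2}}}}{4} = 2 - \frac{F}{4 \left(F + \frac{1}{F^{2}}\right)}$)
$-14 + X{\left(J \right)} s{\left(-4 \right)} = -14 + 0 \frac{8 + 7 \left(-4\right)^{3}}{4 \left(1 + \left(-4\right)^{3}\right)} = -14 + 0 \frac{8 + 7 \left(-64\right)}{4 \left(1 - 64\right)} = -14 + 0 \frac{8 - 448}{4 \left(-63\right)} = -14 + 0 \cdot \frac{1}{4} \left(- \frac{1}{63}\right) \left(-440\right) = -14 + 0 \cdot \frac{110}{63} = -14 + 0 = -14$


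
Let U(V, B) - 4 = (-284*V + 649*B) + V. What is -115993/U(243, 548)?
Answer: -115993/286887 ≈ -0.40432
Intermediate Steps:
U(V, B) = 4 - 283*V + 649*B (U(V, B) = 4 + ((-284*V + 649*B) + V) = 4 + (-283*V + 649*B) = 4 - 283*V + 649*B)
-115993/U(243, 548) = -115993/(4 - 283*243 + 649*548) = -115993/(4 - 68769 + 355652) = -115993/286887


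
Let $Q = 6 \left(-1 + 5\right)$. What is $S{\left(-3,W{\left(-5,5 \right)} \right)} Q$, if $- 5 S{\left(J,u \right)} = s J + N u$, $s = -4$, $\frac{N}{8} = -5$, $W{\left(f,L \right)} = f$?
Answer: $- \frac{5088}{5} \approx -1017.6$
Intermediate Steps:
$N = -40$ ($N = 8 \left(-5\right) = -40$)
$Q = 24$ ($Q = 6 \cdot 4 = 24$)
$S{\left(J,u \right)} = 8 u + \frac{4 J}{5}$ ($S{\left(J,u \right)} = - \frac{- 4 J - 40 u}{5} = - \frac{- 40 u - 4 J}{5} = 8 u + \frac{4 J}{5}$)
$S{\left(-3,W{\left(-5,5 \right)} \right)} Q = \left(8 \left(-5\right) + \frac{4}{5} \left(-3\right)\right) 24 = \left(-40 - \frac{12}{5}\right) 24 = \left(- \frac{212}{5}\right) 24 = - \frac{5088}{5}$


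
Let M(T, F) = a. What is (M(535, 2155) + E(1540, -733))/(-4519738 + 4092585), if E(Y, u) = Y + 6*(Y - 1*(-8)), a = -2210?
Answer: -8618/427153 ≈ -0.020175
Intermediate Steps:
M(T, F) = -2210
E(Y, u) = 48 + 7*Y (E(Y, u) = Y + 6*(Y + 8) = Y + 6*(8 + Y) = Y + (48 + 6*Y) = 48 + 7*Y)
(M(535, 2155) + E(1540, -733))/(-4519738 + 4092585) = (-2210 + (48 + 7*1540))/(-4519738 + 4092585) = (-2210 + (48 + 10780))/(-427153) = (-2210 + 10828)*(-1/427153) = 8618*(-1/427153) = -8618/427153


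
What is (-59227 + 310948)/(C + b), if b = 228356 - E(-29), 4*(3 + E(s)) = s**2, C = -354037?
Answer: -335628/167851 ≈ -1.9996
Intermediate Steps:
E(s) = -3 + s**2/4
b = 912595/4 (b = 228356 - (-3 + (1/4)*(-29)**2) = 228356 - (-3 + (1/4)*841) = 228356 - (-3 + 841/4) = 228356 - 1*829/4 = 228356 - 829/4 = 912595/4 ≈ 2.2815e+5)
(-59227 + 310948)/(C + b) = (-59227 + 310948)/(-354037 + 912595/4) = 251721/(-503553/4) = 251721*(-4/503553) = -335628/167851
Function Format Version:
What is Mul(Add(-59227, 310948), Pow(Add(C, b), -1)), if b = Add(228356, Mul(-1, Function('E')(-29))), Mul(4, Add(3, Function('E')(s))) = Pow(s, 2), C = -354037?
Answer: Rational(-335628, 167851) ≈ -1.9996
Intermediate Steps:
Function('E')(s) = Add(-3, Mul(Rational(1, 4), Pow(s, 2)))
b = Rational(912595, 4) (b = Add(228356, Mul(-1, Add(-3, Mul(Rational(1, 4), Pow(-29, 2))))) = Add(228356, Mul(-1, Add(-3, Mul(Rational(1, 4), 841)))) = Add(228356, Mul(-1, Add(-3, Rational(841, 4)))) = Add(228356, Mul(-1, Rational(829, 4))) = Add(228356, Rational(-829, 4)) = Rational(912595, 4) ≈ 2.2815e+5)
Mul(Add(-59227, 310948), Pow(Add(C, b), -1)) = Mul(Add(-59227, 310948), Pow(Add(-354037, Rational(912595, 4)), -1)) = Mul(251721, Pow(Rational(-503553, 4), -1)) = Mul(251721, Rational(-4, 503553)) = Rational(-335628, 167851)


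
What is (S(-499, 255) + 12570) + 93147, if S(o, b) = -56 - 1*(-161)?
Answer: 105822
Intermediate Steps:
S(o, b) = 105 (S(o, b) = -56 + 161 = 105)
(S(-499, 255) + 12570) + 93147 = (105 + 12570) + 93147 = 12675 + 93147 = 105822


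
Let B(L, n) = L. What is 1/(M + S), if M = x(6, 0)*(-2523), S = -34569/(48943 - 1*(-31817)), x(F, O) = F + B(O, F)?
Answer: -26920/407526483 ≈ -6.6057e-5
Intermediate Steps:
x(F, O) = F + O
S = -11523/26920 (S = -34569/(48943 + 31817) = -34569/80760 = -34569*1/80760 = -11523/26920 ≈ -0.42805)
M = -15138 (M = (6 + 0)*(-2523) = 6*(-2523) = -15138)
1/(M + S) = 1/(-15138 - 11523/26920) = 1/(-407526483/26920) = -26920/407526483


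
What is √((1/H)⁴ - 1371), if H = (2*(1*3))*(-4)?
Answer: I*√454864895/576 ≈ 37.027*I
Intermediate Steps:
H = -24 (H = (2*3)*(-4) = 6*(-4) = -24)
√((1/H)⁴ - 1371) = √((1/(-24))⁴ - 1371) = √((-1/24)⁴ - 1371) = √(1/331776 - 1371) = √(-454864895/331776) = I*√454864895/576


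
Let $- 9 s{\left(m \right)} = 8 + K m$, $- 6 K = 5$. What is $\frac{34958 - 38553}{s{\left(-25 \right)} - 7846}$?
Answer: $\frac{194130}{423857} \approx 0.45801$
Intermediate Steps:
$K = - \frac{5}{6}$ ($K = \left(- \frac{1}{6}\right) 5 = - \frac{5}{6} \approx -0.83333$)
$s{\left(m \right)} = - \frac{8}{9} + \frac{5 m}{54}$ ($s{\left(m \right)} = - \frac{8 - \frac{5 m}{6}}{9} = - \frac{8}{9} + \frac{5 m}{54}$)
$\frac{34958 - 38553}{s{\left(-25 \right)} - 7846} = \frac{34958 - 38553}{\left(- \frac{8}{9} + \frac{5}{54} \left(-25\right)\right) - 7846} = - \frac{3595}{\left(- \frac{8}{9} - \frac{125}{54}\right) - 7846} = - \frac{3595}{- \frac{173}{54} - 7846} = - \frac{3595}{- \frac{423857}{54}} = \left(-3595\right) \left(- \frac{54}{423857}\right) = \frac{194130}{423857}$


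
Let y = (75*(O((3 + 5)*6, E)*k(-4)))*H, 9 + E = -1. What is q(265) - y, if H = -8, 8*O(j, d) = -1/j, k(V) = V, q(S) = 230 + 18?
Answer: 1017/4 ≈ 254.25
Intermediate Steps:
q(S) = 248
E = -10 (E = -9 - 1 = -10)
O(j, d) = -1/(8*j) (O(j, d) = (-1/j)/8 = -1/(8*j))
y = -25/4 (y = (75*(-1/(6*(3 + 5))/8*(-4)))*(-8) = (75*(-1/(8*(8*6))*(-4)))*(-8) = (75*(-1/8/48*(-4)))*(-8) = (75*(-1/8*1/48*(-4)))*(-8) = (75*(-1/384*(-4)))*(-8) = (75*(1/96))*(-8) = (25/32)*(-8) = -25/4 ≈ -6.2500)
q(265) - y = 248 - 1*(-25/4) = 248 + 25/4 = 1017/4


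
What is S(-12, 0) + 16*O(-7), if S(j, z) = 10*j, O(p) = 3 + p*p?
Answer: 712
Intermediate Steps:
O(p) = 3 + p²
S(-12, 0) + 16*O(-7) = 10*(-12) + 16*(3 + (-7)²) = -120 + 16*(3 + 49) = -120 + 16*52 = -120 + 832 = 712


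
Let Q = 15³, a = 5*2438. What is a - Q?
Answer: 8815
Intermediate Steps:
a = 12190
Q = 3375
a - Q = 12190 - 1*3375 = 12190 - 3375 = 8815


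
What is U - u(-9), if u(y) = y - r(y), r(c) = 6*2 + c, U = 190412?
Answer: 190424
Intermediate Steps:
r(c) = 12 + c
u(y) = -12 (u(y) = y - (12 + y) = y + (-12 - y) = -12)
U - u(-9) = 190412 - 1*(-12) = 190412 + 12 = 190424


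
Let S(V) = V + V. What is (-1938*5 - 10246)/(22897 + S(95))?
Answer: -19936/23087 ≈ -0.86352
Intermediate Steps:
S(V) = 2*V
(-1938*5 - 10246)/(22897 + S(95)) = (-1938*5 - 10246)/(22897 + 2*95) = (-51*190 - 10246)/(22897 + 190) = (-9690 - 10246)/23087 = -19936*1/23087 = -19936/23087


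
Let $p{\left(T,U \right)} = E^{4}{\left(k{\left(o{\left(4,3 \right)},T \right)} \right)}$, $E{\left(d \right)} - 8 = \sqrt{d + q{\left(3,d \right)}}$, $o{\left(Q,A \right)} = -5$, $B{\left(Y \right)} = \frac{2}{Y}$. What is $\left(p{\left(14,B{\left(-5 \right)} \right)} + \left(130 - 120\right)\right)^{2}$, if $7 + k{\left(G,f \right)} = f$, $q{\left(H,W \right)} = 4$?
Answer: $134779401 + 40564800 \sqrt{11} \approx 2.6932 \cdot 10^{8}$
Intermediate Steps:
$k{\left(G,f \right)} = -7 + f$
$E{\left(d \right)} = 8 + \sqrt{4 + d}$ ($E{\left(d \right)} = 8 + \sqrt{d + 4} = 8 + \sqrt{4 + d}$)
$p{\left(T,U \right)} = \left(8 + \sqrt{-3 + T}\right)^{4}$ ($p{\left(T,U \right)} = \left(8 + \sqrt{4 + \left(-7 + T\right)}\right)^{4} = \left(8 + \sqrt{-3 + T}\right)^{4}$)
$\left(p{\left(14,B{\left(-5 \right)} \right)} + \left(130 - 120\right)\right)^{2} = \left(\left(8 + \sqrt{-3 + 14}\right)^{4} + \left(130 - 120\right)\right)^{2} = \left(\left(8 + \sqrt{11}\right)^{4} + 10\right)^{2} = \left(10 + \left(8 + \sqrt{11}\right)^{4}\right)^{2}$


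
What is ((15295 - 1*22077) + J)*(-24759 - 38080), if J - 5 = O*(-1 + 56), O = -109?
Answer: 802579708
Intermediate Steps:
J = -5990 (J = 5 - 109*(-1 + 56) = 5 - 109*55 = 5 - 5995 = -5990)
((15295 - 1*22077) + J)*(-24759 - 38080) = ((15295 - 1*22077) - 5990)*(-24759 - 38080) = ((15295 - 22077) - 5990)*(-62839) = (-6782 - 5990)*(-62839) = -12772*(-62839) = 802579708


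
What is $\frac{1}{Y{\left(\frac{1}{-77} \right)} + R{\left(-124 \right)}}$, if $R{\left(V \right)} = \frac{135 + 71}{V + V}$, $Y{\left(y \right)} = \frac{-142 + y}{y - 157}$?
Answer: $\frac{1612}{119} \approx 13.546$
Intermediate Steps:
$Y{\left(y \right)} = \frac{-142 + y}{-157 + y}$
$R{\left(V \right)} = \frac{103}{V}$ ($R{\left(V \right)} = \frac{206}{2 V} = 206 \frac{1}{2 V} = \frac{103}{V}$)
$\frac{1}{Y{\left(\frac{1}{-77} \right)} + R{\left(-124 \right)}} = \frac{1}{\frac{-142 + \frac{1}{-77}}{-157 + \frac{1}{-77}} + \frac{103}{-124}} = \frac{1}{\frac{-142 - \frac{1}{77}}{-157 - \frac{1}{77}} + 103 \left(- \frac{1}{124}\right)} = \frac{1}{\frac{1}{- \frac{12090}{77}} \left(- \frac{10935}{77}\right) - \frac{103}{124}} = \frac{1}{\left(- \frac{77}{12090}\right) \left(- \frac{10935}{77}\right) - \frac{103}{124}} = \frac{1}{\frac{729}{806} - \frac{103}{124}} = \frac{1}{\frac{119}{1612}} = \frac{1612}{119}$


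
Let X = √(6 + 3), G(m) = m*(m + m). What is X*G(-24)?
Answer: 3456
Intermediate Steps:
G(m) = 2*m² (G(m) = m*(2*m) = 2*m²)
X = 3 (X = √9 = 3)
X*G(-24) = 3*(2*(-24)²) = 3*(2*576) = 3*1152 = 3456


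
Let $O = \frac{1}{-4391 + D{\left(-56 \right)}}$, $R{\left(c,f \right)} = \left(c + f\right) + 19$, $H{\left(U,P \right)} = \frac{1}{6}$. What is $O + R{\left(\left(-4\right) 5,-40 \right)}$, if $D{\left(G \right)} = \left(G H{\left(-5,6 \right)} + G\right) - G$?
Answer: $- \frac{541244}{13201} \approx -41.0$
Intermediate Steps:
$H{\left(U,P \right)} = \frac{1}{6}$
$R{\left(c,f \right)} = 19 + c + f$
$D{\left(G \right)} = \frac{G}{6}$ ($D{\left(G \right)} = \left(G \frac{1}{6} + G\right) - G = \left(\frac{G}{6} + G\right) - G = \frac{7 G}{6} - G = \frac{G}{6}$)
$O = - \frac{3}{13201}$ ($O = \frac{1}{-4391 + \frac{1}{6} \left(-56\right)} = \frac{1}{-4391 - \frac{28}{3}} = \frac{1}{- \frac{13201}{3}} = - \frac{3}{13201} \approx -0.00022726$)
$O + R{\left(\left(-4\right) 5,-40 \right)} = - \frac{3}{13201} - 41 = - \frac{541244}{13201}$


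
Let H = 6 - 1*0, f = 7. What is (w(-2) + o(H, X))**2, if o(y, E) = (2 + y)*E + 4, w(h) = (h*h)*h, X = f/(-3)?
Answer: 4624/9 ≈ 513.78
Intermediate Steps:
H = 6 (H = 6 + 0 = 6)
X = -7/3 (X = 7/(-3) = 7*(-1/3) = -7/3 ≈ -2.3333)
w(h) = h**3 (w(h) = h**2*h = h**3)
o(y, E) = 4 + E*(2 + y) (o(y, E) = E*(2 + y) + 4 = 4 + E*(2 + y))
(w(-2) + o(H, X))**2 = ((-2)**3 + (4 + 2*(-7/3) - 7/3*6))**2 = (-8 + (4 - 14/3 - 14))**2 = (-8 - 44/3)**2 = (-68/3)**2 = 4624/9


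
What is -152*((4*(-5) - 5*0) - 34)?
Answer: 8208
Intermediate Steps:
-152*((4*(-5) - 5*0) - 34) = -152*((-20 + 0) - 34) = -152*(-20 - 34) = -152*(-54) = 8208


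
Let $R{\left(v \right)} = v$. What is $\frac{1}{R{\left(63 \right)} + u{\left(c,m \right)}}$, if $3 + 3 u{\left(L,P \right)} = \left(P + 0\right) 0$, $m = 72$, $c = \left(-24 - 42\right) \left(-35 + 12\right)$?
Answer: $\frac{1}{62} \approx 0.016129$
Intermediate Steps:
$c = 1518$ ($c = \left(-66\right) \left(-23\right) = 1518$)
$u{\left(L,P \right)} = -1$ ($u{\left(L,P \right)} = -1 + \frac{\left(P + 0\right) 0}{3} = -1 + \frac{P 0}{3} = -1 + \frac{1}{3} \cdot 0 = -1 + 0 = -1$)
$\frac{1}{R{\left(63 \right)} + u{\left(c,m \right)}} = \frac{1}{63 - 1} = \frac{1}{62}$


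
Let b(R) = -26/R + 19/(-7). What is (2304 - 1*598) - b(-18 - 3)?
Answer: 35857/21 ≈ 1707.5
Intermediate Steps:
b(R) = -19/7 - 26/R (b(R) = -26/R + 19*(-⅐) = -26/R - 19/7 = -19/7 - 26/R)
(2304 - 1*598) - b(-18 - 3) = (2304 - 1*598) - (-19/7 - 26/(-18 - 3)) = (2304 - 598) - (-19/7 - 26/(-21)) = 1706 - (-19/7 - 26*(-1/21)) = 1706 - (-19/7 + 26/21) = 1706 - 1*(-31/21) = 1706 + 31/21 = 35857/21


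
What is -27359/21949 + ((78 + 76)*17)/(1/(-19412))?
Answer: -1115461727943/21949 ≈ -5.0821e+7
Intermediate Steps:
-27359/21949 + ((78 + 76)*17)/(1/(-19412)) = -27359*1/21949 + (154*17)/(-1/19412) = -27359/21949 + 2618*(-19412) = -27359/21949 - 50820616 = -1115461727943/21949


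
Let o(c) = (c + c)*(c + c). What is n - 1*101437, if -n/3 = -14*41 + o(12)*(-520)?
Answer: 798845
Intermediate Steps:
o(c) = 4*c² (o(c) = (2*c)*(2*c) = 4*c²)
n = 900282 (n = -3*(-14*41 + (4*12²)*(-520)) = -3*(-574 + (4*144)*(-520)) = -3*(-574 + 576*(-520)) = -3*(-574 - 299520) = -3*(-300094) = 900282)
n - 1*101437 = 900282 - 1*101437 = 900282 - 101437 = 798845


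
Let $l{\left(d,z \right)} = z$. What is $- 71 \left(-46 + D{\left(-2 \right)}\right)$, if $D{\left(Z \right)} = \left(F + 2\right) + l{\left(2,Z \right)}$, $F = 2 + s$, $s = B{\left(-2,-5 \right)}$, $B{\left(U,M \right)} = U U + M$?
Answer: $3195$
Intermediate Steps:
$B{\left(U,M \right)} = M + U^{2}$ ($B{\left(U,M \right)} = U^{2} + M = M + U^{2}$)
$s = -1$ ($s = -5 + \left(-2\right)^{2} = -5 + 4 = -1$)
$F = 1$ ($F = 2 - 1 = 1$)
$D{\left(Z \right)} = 3 + Z$ ($D{\left(Z \right)} = \left(1 + 2\right) + Z = 3 + Z$)
$- 71 \left(-46 + D{\left(-2 \right)}\right) = - 71 \left(-46 + \left(3 - 2\right)\right) = - 71 \left(-46 + 1\right) = \left(-71\right) \left(-45\right) = 3195$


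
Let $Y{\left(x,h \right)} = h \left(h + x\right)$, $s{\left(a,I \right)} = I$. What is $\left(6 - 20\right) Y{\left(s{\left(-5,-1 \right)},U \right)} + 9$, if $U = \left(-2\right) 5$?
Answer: $-1531$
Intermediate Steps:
$U = -10$
$\left(6 - 20\right) Y{\left(s{\left(-5,-1 \right)},U \right)} + 9 = \left(6 - 20\right) \left(- 10 \left(-10 - 1\right)\right) + 9 = \left(6 - 20\right) \left(\left(-10\right) \left(-11\right)\right) + 9 = \left(-14\right) 110 + 9 = -1540 + 9 = -1531$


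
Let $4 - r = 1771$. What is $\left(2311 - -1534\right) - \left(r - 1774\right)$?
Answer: $7386$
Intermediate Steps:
$r = -1767$ ($r = 4 - 1771 = -1767$)
$\left(2311 - -1534\right) - \left(r - 1774\right) = \left(2311 - -1534\right) - \left(-1767 - 1774\right) = \left(2311 + 1534\right) - \left(-1767 - 1774\right) = 3845 - -3541 = 3845 + 3541 = 7386$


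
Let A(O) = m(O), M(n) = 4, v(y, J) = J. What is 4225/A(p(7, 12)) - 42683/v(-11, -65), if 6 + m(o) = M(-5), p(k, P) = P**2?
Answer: -189259/130 ≈ -1455.8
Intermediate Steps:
m(o) = -2 (m(o) = -6 + 4 = -2)
A(O) = -2
4225/A(p(7, 12)) - 42683/v(-11, -65) = 4225/(-2) - 42683/(-65) = 4225*(-1/2) - 42683*(-1/65) = -4225/2 + 42683/65 = -189259/130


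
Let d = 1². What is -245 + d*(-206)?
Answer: -451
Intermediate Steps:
d = 1
-245 + d*(-206) = -245 + 1*(-206) = -245 - 206 = -451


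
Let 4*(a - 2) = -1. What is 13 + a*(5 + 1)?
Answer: 47/2 ≈ 23.500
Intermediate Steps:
a = 7/4 (a = 2 + (¼)*(-1) = 2 - ¼ = 7/4 ≈ 1.7500)
13 + a*(5 + 1) = 13 + 7*(5 + 1)/4 = 13 + (7/4)*6 = 13 + 21/2 = 47/2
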